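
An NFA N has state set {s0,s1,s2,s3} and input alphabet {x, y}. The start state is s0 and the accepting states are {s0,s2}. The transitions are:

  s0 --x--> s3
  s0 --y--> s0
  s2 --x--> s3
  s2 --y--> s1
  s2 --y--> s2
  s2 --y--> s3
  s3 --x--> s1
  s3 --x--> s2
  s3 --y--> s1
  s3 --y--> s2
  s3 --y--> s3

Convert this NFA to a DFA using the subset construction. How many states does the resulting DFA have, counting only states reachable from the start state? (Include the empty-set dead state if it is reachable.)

4

Start state of the DFA: {s0}.
{s0} --x--> {s3}  [new]
{s0} --y--> {s0}  [seen]
{s3} --x--> {s1,s2}  [new]
{s3} --y--> {s1,s2,s3}  [new]
{s1,s2} --x--> {s3}  [seen]
{s1,s2} --y--> {s1,s2,s3}  [seen]
{s1,s2,s3} --x--> {s1,s2,s3}  [seen]
{s1,s2,s3} --y--> {s1,s2,s3}  [seen]
Reachable DFA states: {s0}, {s3}, {s1,s2}, {s1,s2,s3}.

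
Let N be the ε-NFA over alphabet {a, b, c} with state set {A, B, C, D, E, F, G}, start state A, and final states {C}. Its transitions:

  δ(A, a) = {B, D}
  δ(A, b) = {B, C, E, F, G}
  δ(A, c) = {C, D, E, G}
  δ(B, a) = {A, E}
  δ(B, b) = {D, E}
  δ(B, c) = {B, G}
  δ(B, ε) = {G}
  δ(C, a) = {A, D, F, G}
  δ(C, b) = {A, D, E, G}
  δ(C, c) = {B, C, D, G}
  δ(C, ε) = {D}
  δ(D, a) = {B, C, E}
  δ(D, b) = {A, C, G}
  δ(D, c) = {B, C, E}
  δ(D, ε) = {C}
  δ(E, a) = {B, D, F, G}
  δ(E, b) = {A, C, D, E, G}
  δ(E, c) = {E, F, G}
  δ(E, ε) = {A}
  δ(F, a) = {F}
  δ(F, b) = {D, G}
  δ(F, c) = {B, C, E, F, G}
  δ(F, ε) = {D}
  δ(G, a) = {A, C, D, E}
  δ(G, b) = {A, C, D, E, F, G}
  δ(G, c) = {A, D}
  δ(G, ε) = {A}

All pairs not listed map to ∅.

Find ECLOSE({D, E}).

Begin with {D, E}.
D →ε {C}; add C.
E →ε {A}; add A.
ε-closure = {A, C, D, E}.

{A, C, D, E}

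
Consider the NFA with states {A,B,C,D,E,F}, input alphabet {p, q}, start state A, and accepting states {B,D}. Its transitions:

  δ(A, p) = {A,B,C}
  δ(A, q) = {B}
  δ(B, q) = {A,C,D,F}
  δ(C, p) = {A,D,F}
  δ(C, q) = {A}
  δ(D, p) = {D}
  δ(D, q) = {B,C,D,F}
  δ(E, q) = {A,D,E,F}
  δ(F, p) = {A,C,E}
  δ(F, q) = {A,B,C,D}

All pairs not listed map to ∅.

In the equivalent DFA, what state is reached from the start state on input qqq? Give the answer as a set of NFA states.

Start: {A}.
δ(A,q) = {B}.
Union: {B}.
After q: {B}.
δ(B,q) = {A,C,D,F}.
Union: {A,C,D,F}.
After q: {A,C,D,F}.
δ(A,q) = {B}; δ(C,q) = {A}; δ(D,q) = {B,C,D,F}; δ(F,q) = {A,B,C,D}.
Union: {A,B,C,D,F}.
After q: {A,B,C,D,F}.

{A,B,C,D,F}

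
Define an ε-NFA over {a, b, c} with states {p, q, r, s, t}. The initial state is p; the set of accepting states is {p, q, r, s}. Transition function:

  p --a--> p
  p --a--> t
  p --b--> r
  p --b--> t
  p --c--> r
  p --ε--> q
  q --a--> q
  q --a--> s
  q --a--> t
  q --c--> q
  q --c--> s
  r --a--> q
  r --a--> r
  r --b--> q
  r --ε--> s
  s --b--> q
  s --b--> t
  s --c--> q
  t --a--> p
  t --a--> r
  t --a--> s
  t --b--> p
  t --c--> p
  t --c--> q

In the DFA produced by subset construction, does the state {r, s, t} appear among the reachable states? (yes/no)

yes

Start state of the DFA: {p, q} (ε-closure of the NFA start).
{p, q} --a--> {p, q, s, t}  [new]
{p, q} --b--> {r, s, t}  [new]
{p, q} --c--> {q, r, s}  [new]
{p, q, s, t} --a--> {p, q, r, s, t}  [new]
{p, q, s, t} --b--> {p, q, r, s, t}  [seen]
{p, q, s, t} --c--> {p, q, r, s}  [new]
{r, s, t} --a--> {p, q, r, s}  [seen]
{r, s, t} --b--> {p, q, t}  [new]
{r, s, t} --c--> {p, q}  [seen]
{q, r, s} --a--> {q, r, s, t}  [new]
{q, r, s} --b--> {q, t}  [new]
{q, r, s} --c--> {q, s}  [new]
{p, q, r, s, t} --a--> {p, q, r, s, t}  [seen]
{p, q, r, s, t} --b--> {p, q, r, s, t}  [seen]
{p, q, r, s, t} --c--> {p, q, r, s}  [seen]
{p, q, r, s} --a--> {p, q, r, s, t}  [seen]
{p, q, r, s} --b--> {q, r, s, t}  [seen]
{p, q, r, s} --c--> {q, r, s}  [seen]
{p, q, t} --a--> {p, q, r, s, t}  [seen]
{p, q, t} --b--> {p, q, r, s, t}  [seen]
{p, q, t} --c--> {p, q, r, s}  [seen]
{q, r, s, t} --a--> {p, q, r, s, t}  [seen]
{q, r, s, t} --b--> {p, q, t}  [seen]
{q, r, s, t} --c--> {p, q, s}  [new]
{q, t} --a--> {p, q, r, s, t}  [seen]
{q, t} --b--> {p, q}  [seen]
{q, t} --c--> {p, q, s}  [seen]
{q, s} --a--> {q, s, t}  [new]
{q, s} --b--> {q, t}  [seen]
{q, s} --c--> {q, s}  [seen]
{p, q, s} --a--> {p, q, s, t}  [seen]
{p, q, s} --b--> {q, r, s, t}  [seen]
{p, q, s} --c--> {q, r, s}  [seen]
{q, s, t} --a--> {p, q, r, s, t}  [seen]
{q, s, t} --b--> {p, q, t}  [seen]
{q, s, t} --c--> {p, q, s}  [seen]
Reachable DFA states: {p, q}, {p, q, s, t}, {r, s, t}, {q, r, s}, {p, q, r, s, t}, {p, q, r, s}, {p, q, t}, {q, r, s, t}, {q, t}, {q, s}, {p, q, s}, {q, s, t}.
{r, s, t} is among them.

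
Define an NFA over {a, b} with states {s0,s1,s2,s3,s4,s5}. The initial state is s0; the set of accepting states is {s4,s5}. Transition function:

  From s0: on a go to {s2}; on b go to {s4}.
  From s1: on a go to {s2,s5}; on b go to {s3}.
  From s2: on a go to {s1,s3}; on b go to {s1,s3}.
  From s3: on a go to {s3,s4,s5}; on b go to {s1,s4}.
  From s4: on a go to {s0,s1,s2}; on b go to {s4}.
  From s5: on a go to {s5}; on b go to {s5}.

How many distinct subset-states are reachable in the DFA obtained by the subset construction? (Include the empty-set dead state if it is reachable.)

11

Start state of the DFA: {s0}.
{s0} --a--> {s2}  [new]
{s0} --b--> {s4}  [new]
{s2} --a--> {s1,s3}  [new]
{s2} --b--> {s1,s3}  [seen]
{s4} --a--> {s0,s1,s2}  [new]
{s4} --b--> {s4}  [seen]
{s1,s3} --a--> {s2,s3,s4,s5}  [new]
{s1,s3} --b--> {s1,s3,s4}  [new]
{s0,s1,s2} --a--> {s1,s2,s3,s5}  [new]
{s0,s1,s2} --b--> {s1,s3,s4}  [seen]
{s2,s3,s4,s5} --a--> {s0,s1,s2,s3,s4,s5}  [new]
{s2,s3,s4,s5} --b--> {s1,s3,s4,s5}  [new]
{s1,s3,s4} --a--> {s0,s1,s2,s3,s4,s5}  [seen]
{s1,s3,s4} --b--> {s1,s3,s4}  [seen]
{s1,s2,s3,s5} --a--> {s1,s2,s3,s4,s5}  [new]
{s1,s2,s3,s5} --b--> {s1,s3,s4,s5}  [seen]
{s0,s1,s2,s3,s4,s5} --a--> {s0,s1,s2,s3,s4,s5}  [seen]
{s0,s1,s2,s3,s4,s5} --b--> {s1,s3,s4,s5}  [seen]
{s1,s3,s4,s5} --a--> {s0,s1,s2,s3,s4,s5}  [seen]
{s1,s3,s4,s5} --b--> {s1,s3,s4,s5}  [seen]
{s1,s2,s3,s4,s5} --a--> {s0,s1,s2,s3,s4,s5}  [seen]
{s1,s2,s3,s4,s5} --b--> {s1,s3,s4,s5}  [seen]
Reachable DFA states: {s0}, {s2}, {s4}, {s1,s3}, {s0,s1,s2}, {s2,s3,s4,s5}, {s1,s3,s4}, {s1,s2,s3,s5}, {s0,s1,s2,s3,s4,s5}, {s1,s3,s4,s5}, {s1,s2,s3,s4,s5}.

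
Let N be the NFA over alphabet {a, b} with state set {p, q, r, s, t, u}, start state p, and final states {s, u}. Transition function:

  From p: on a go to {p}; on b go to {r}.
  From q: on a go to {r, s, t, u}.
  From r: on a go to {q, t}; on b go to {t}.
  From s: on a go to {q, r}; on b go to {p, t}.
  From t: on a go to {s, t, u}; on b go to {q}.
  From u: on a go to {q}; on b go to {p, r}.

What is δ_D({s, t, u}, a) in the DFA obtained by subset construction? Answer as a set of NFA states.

{q, r, s, t, u}

δ(s,a) = {q, r}; δ(t,a) = {s, t, u}; δ(u,a) = {q}.
Union: {q, r, s, t, u}.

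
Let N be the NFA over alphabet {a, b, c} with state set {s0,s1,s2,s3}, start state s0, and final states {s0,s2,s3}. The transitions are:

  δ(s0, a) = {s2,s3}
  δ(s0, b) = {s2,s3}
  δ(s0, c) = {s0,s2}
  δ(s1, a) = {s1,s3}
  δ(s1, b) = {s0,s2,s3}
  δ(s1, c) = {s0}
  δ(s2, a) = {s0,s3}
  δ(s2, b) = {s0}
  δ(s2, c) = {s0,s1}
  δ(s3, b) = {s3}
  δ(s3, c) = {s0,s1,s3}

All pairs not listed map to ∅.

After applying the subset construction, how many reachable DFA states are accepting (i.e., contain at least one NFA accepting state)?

9

Start state of the DFA: {s0}.
{s0} --a--> {s2,s3}  [new]
{s0} --b--> {s2,s3}  [seen]
{s0} --c--> {s0,s2}  [new]
{s2,s3} --a--> {s0,s3}  [new]
{s2,s3} --b--> {s0,s3}  [seen]
{s2,s3} --c--> {s0,s1,s3}  [new]
{s0,s2} --a--> {s0,s2,s3}  [new]
{s0,s2} --b--> {s0,s2,s3}  [seen]
{s0,s2} --c--> {s0,s1,s2}  [new]
{s0,s3} --a--> {s2,s3}  [seen]
{s0,s3} --b--> {s2,s3}  [seen]
{s0,s3} --c--> {s0,s1,s2,s3}  [new]
{s0,s1,s3} --a--> {s1,s2,s3}  [new]
{s0,s1,s3} --b--> {s0,s2,s3}  [seen]
{s0,s1,s3} --c--> {s0,s1,s2,s3}  [seen]
{s0,s2,s3} --a--> {s0,s2,s3}  [seen]
{s0,s2,s3} --b--> {s0,s2,s3}  [seen]
{s0,s2,s3} --c--> {s0,s1,s2,s3}  [seen]
{s0,s1,s2} --a--> {s0,s1,s2,s3}  [seen]
{s0,s1,s2} --b--> {s0,s2,s3}  [seen]
{s0,s1,s2} --c--> {s0,s1,s2}  [seen]
{s0,s1,s2,s3} --a--> {s0,s1,s2,s3}  [seen]
{s0,s1,s2,s3} --b--> {s0,s2,s3}  [seen]
{s0,s1,s2,s3} --c--> {s0,s1,s2,s3}  [seen]
{s1,s2,s3} --a--> {s0,s1,s3}  [seen]
{s1,s2,s3} --b--> {s0,s2,s3}  [seen]
{s1,s2,s3} --c--> {s0,s1,s3}  [seen]
Reachable DFA states: {s0}, {s2,s3}, {s0,s2}, {s0,s3}, {s0,s1,s3}, {s0,s2,s3}, {s0,s1,s2}, {s0,s1,s2,s3}, {s1,s2,s3}.
Accepting DFA states (contain an NFA accepting state): {s0}, {s2,s3}, {s0,s2}, {s0,s3}, {s0,s1,s3}, {s0,s2,s3}, {s0,s1,s2}, {s0,s1,s2,s3}, {s1,s2,s3}.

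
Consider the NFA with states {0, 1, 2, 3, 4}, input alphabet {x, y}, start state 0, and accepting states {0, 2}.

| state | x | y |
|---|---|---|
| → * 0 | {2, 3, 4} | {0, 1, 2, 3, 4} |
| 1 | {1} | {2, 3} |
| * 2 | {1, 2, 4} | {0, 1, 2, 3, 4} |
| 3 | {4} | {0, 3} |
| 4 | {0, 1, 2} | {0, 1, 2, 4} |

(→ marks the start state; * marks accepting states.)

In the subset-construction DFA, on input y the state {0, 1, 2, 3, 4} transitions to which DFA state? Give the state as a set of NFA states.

{0, 1, 2, 3, 4}

δ(0,y) = {0, 1, 2, 3, 4}; δ(1,y) = {2, 3}; δ(2,y) = {0, 1, 2, 3, 4}; δ(3,y) = {0, 3}; δ(4,y) = {0, 1, 2, 4}.
Union: {0, 1, 2, 3, 4}.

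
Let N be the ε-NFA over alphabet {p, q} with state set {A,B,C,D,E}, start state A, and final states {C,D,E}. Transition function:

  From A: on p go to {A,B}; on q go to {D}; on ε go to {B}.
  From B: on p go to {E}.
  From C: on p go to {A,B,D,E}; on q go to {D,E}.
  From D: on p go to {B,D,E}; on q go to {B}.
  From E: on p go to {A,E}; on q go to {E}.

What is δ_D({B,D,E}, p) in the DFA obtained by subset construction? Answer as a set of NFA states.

δ(B,p) = {E}; δ(D,p) = {B,D,E}; δ(E,p) = {A,E}.
Union: {A,B,D,E}.

{A,B,D,E}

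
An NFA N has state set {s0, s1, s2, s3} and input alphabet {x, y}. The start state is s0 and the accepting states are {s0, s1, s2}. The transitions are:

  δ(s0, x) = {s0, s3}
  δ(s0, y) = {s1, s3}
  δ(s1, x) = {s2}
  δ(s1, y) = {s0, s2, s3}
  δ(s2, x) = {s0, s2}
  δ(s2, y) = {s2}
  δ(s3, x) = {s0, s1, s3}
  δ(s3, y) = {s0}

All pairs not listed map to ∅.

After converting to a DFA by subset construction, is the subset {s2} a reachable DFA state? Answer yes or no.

Start state of the DFA: {s0}.
{s0} --x--> {s0, s3}  [new]
{s0} --y--> {s1, s3}  [new]
{s0, s3} --x--> {s0, s1, s3}  [new]
{s0, s3} --y--> {s0, s1, s3}  [seen]
{s1, s3} --x--> {s0, s1, s2, s3}  [new]
{s1, s3} --y--> {s0, s2, s3}  [new]
{s0, s1, s3} --x--> {s0, s1, s2, s3}  [seen]
{s0, s1, s3} --y--> {s0, s1, s2, s3}  [seen]
{s0, s1, s2, s3} --x--> {s0, s1, s2, s3}  [seen]
{s0, s1, s2, s3} --y--> {s0, s1, s2, s3}  [seen]
{s0, s2, s3} --x--> {s0, s1, s2, s3}  [seen]
{s0, s2, s3} --y--> {s0, s1, s2, s3}  [seen]
Reachable DFA states: {s0}, {s0, s3}, {s1, s3}, {s0, s1, s3}, {s0, s1, s2, s3}, {s0, s2, s3}.
{s2} is not among them.

no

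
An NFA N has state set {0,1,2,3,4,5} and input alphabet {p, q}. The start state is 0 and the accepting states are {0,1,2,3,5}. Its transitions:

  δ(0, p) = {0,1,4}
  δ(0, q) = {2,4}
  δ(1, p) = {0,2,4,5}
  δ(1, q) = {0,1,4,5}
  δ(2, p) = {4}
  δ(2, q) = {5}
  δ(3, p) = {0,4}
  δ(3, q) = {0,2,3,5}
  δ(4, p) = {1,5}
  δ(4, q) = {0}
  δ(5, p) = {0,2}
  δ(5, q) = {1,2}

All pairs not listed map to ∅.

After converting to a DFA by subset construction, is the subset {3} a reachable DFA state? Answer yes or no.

Start state of the DFA: {0}.
{0} --p--> {0,1,4}  [new]
{0} --q--> {2,4}  [new]
{0,1,4} --p--> {0,1,2,4,5}  [new]
{0,1,4} --q--> {0,1,2,4,5}  [seen]
{2,4} --p--> {1,4,5}  [new]
{2,4} --q--> {0,5}  [new]
{0,1,2,4,5} --p--> {0,1,2,4,5}  [seen]
{0,1,2,4,5} --q--> {0,1,2,4,5}  [seen]
{1,4,5} --p--> {0,1,2,4,5}  [seen]
{1,4,5} --q--> {0,1,2,4,5}  [seen]
{0,5} --p--> {0,1,2,4}  [new]
{0,5} --q--> {1,2,4}  [new]
{0,1,2,4} --p--> {0,1,2,4,5}  [seen]
{0,1,2,4} --q--> {0,1,2,4,5}  [seen]
{1,2,4} --p--> {0,1,2,4,5}  [seen]
{1,2,4} --q--> {0,1,4,5}  [new]
{0,1,4,5} --p--> {0,1,2,4,5}  [seen]
{0,1,4,5} --q--> {0,1,2,4,5}  [seen]
Reachable DFA states: {0}, {0,1,4}, {2,4}, {0,1,2,4,5}, {1,4,5}, {0,5}, {0,1,2,4}, {1,2,4}, {0,1,4,5}.
{3} is not among them.

no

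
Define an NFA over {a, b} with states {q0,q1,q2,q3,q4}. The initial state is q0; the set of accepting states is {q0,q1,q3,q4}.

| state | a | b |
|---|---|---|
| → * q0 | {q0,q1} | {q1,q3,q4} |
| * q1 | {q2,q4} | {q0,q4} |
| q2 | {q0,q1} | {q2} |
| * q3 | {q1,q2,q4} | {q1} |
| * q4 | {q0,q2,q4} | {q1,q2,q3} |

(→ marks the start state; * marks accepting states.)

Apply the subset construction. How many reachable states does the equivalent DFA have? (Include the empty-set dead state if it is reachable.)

Start state of the DFA: {q0}.
{q0} --a--> {q0,q1}  [new]
{q0} --b--> {q1,q3,q4}  [new]
{q0,q1} --a--> {q0,q1,q2,q4}  [new]
{q0,q1} --b--> {q0,q1,q3,q4}  [new]
{q1,q3,q4} --a--> {q0,q1,q2,q4}  [seen]
{q1,q3,q4} --b--> {q0,q1,q2,q3,q4}  [new]
{q0,q1,q2,q4} --a--> {q0,q1,q2,q4}  [seen]
{q0,q1,q2,q4} --b--> {q0,q1,q2,q3,q4}  [seen]
{q0,q1,q3,q4} --a--> {q0,q1,q2,q4}  [seen]
{q0,q1,q3,q4} --b--> {q0,q1,q2,q3,q4}  [seen]
{q0,q1,q2,q3,q4} --a--> {q0,q1,q2,q4}  [seen]
{q0,q1,q2,q3,q4} --b--> {q0,q1,q2,q3,q4}  [seen]
Reachable DFA states: {q0}, {q0,q1}, {q1,q3,q4}, {q0,q1,q2,q4}, {q0,q1,q3,q4}, {q0,q1,q2,q3,q4}.

6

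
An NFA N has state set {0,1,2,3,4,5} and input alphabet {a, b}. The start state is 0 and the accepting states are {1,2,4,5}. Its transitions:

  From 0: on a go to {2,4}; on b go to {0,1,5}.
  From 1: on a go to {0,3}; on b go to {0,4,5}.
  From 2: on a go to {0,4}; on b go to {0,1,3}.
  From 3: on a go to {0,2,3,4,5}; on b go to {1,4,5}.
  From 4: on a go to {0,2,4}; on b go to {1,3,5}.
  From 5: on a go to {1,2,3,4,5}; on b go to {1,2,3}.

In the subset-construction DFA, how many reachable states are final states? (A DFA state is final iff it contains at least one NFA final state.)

5

Start state of the DFA: {0}.
{0} --a--> {2,4}  [new]
{0} --b--> {0,1,5}  [new]
{2,4} --a--> {0,2,4}  [new]
{2,4} --b--> {0,1,3,5}  [new]
{0,1,5} --a--> {0,1,2,3,4,5}  [new]
{0,1,5} --b--> {0,1,2,3,4,5}  [seen]
{0,2,4} --a--> {0,2,4}  [seen]
{0,2,4} --b--> {0,1,3,5}  [seen]
{0,1,3,5} --a--> {0,1,2,3,4,5}  [seen]
{0,1,3,5} --b--> {0,1,2,3,4,5}  [seen]
{0,1,2,3,4,5} --a--> {0,1,2,3,4,5}  [seen]
{0,1,2,3,4,5} --b--> {0,1,2,3,4,5}  [seen]
Reachable DFA states: {0}, {2,4}, {0,1,5}, {0,2,4}, {0,1,3,5}, {0,1,2,3,4,5}.
Accepting DFA states (contain an NFA accepting state): {2,4}, {0,1,5}, {0,2,4}, {0,1,3,5}, {0,1,2,3,4,5}.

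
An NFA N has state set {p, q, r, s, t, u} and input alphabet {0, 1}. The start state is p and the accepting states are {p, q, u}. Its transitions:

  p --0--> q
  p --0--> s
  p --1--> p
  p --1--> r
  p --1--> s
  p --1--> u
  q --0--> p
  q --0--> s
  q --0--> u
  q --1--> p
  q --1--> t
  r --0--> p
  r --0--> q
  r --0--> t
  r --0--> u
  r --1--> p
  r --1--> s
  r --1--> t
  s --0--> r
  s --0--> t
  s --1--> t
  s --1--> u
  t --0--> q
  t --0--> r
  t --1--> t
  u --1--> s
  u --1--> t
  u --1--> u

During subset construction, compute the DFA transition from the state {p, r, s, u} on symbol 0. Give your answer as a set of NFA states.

{p, q, r, s, t, u}

δ(p,0) = {q, s}; δ(r,0) = {p, q, t, u}; δ(s,0) = {r, t}; δ(u,0) = ∅.
Union: {p, q, r, s, t, u}.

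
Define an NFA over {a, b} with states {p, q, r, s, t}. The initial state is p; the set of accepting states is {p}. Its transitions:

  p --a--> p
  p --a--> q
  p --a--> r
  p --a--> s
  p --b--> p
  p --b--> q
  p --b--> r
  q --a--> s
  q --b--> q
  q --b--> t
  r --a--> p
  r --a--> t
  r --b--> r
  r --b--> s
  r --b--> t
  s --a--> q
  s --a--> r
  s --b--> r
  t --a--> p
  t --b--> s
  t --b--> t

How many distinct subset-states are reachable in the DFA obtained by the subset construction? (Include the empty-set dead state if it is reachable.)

Start state of the DFA: {p}.
{p} --a--> {p, q, r, s}  [new]
{p} --b--> {p, q, r}  [new]
{p, q, r, s} --a--> {p, q, r, s, t}  [new]
{p, q, r, s} --b--> {p, q, r, s, t}  [seen]
{p, q, r} --a--> {p, q, r, s, t}  [seen]
{p, q, r} --b--> {p, q, r, s, t}  [seen]
{p, q, r, s, t} --a--> {p, q, r, s, t}  [seen]
{p, q, r, s, t} --b--> {p, q, r, s, t}  [seen]
Reachable DFA states: {p}, {p, q, r, s}, {p, q, r}, {p, q, r, s, t}.

4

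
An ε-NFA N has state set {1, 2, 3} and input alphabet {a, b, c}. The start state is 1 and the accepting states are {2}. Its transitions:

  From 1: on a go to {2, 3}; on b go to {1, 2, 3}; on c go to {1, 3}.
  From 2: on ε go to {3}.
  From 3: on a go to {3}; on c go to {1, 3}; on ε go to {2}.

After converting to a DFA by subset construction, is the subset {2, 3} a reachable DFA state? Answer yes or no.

Start state of the DFA: {1} (ε-closure of the NFA start).
{1} --a--> {2, 3}  [new]
{1} --b--> {1, 2, 3}  [new]
{1} --c--> {1, 2, 3}  [seen]
{2, 3} --a--> {2, 3}  [seen]
{2, 3} --b--> ∅  [new]
{2, 3} --c--> {1, 2, 3}  [seen]
{1, 2, 3} --a--> {2, 3}  [seen]
{1, 2, 3} --b--> {1, 2, 3}  [seen]
{1, 2, 3} --c--> {1, 2, 3}  [seen]
∅ --a--> ∅  [seen]
∅ --b--> ∅  [seen]
∅ --c--> ∅  [seen]
Reachable DFA states: {1}, {2, 3}, {1, 2, 3}, ∅.
{2, 3} is among them.

yes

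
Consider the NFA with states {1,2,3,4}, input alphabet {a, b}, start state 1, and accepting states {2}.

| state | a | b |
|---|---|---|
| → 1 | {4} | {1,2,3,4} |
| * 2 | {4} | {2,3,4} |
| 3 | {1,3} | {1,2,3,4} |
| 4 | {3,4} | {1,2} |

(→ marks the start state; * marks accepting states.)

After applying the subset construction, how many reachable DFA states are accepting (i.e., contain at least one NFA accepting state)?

2

Start state of the DFA: {1}.
{1} --a--> {4}  [new]
{1} --b--> {1,2,3,4}  [new]
{4} --a--> {3,4}  [new]
{4} --b--> {1,2}  [new]
{1,2,3,4} --a--> {1,3,4}  [new]
{1,2,3,4} --b--> {1,2,3,4}  [seen]
{3,4} --a--> {1,3,4}  [seen]
{3,4} --b--> {1,2,3,4}  [seen]
{1,2} --a--> {4}  [seen]
{1,2} --b--> {1,2,3,4}  [seen]
{1,3,4} --a--> {1,3,4}  [seen]
{1,3,4} --b--> {1,2,3,4}  [seen]
Reachable DFA states: {1}, {4}, {1,2,3,4}, {3,4}, {1,2}, {1,3,4}.
Accepting DFA states (contain an NFA accepting state): {1,2,3,4}, {1,2}.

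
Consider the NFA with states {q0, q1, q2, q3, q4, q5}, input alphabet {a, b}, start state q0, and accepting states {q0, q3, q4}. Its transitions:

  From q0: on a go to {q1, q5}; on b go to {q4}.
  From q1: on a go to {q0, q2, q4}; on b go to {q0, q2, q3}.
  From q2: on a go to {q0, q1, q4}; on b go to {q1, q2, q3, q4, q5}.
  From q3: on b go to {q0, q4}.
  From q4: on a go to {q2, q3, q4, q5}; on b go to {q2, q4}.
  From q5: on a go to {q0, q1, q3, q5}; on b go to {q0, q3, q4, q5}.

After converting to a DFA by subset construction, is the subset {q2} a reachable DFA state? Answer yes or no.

Start state of the DFA: {q0}.
{q0} --a--> {q1, q5}  [new]
{q0} --b--> {q4}  [new]
{q1, q5} --a--> {q0, q1, q2, q3, q4, q5}  [new]
{q1, q5} --b--> {q0, q2, q3, q4, q5}  [new]
{q4} --a--> {q2, q3, q4, q5}  [new]
{q4} --b--> {q2, q4}  [new]
{q0, q1, q2, q3, q4, q5} --a--> {q0, q1, q2, q3, q4, q5}  [seen]
{q0, q1, q2, q3, q4, q5} --b--> {q0, q1, q2, q3, q4, q5}  [seen]
{q0, q2, q3, q4, q5} --a--> {q0, q1, q2, q3, q4, q5}  [seen]
{q0, q2, q3, q4, q5} --b--> {q0, q1, q2, q3, q4, q5}  [seen]
{q2, q3, q4, q5} --a--> {q0, q1, q2, q3, q4, q5}  [seen]
{q2, q3, q4, q5} --b--> {q0, q1, q2, q3, q4, q5}  [seen]
{q2, q4} --a--> {q0, q1, q2, q3, q4, q5}  [seen]
{q2, q4} --b--> {q1, q2, q3, q4, q5}  [new]
{q1, q2, q3, q4, q5} --a--> {q0, q1, q2, q3, q4, q5}  [seen]
{q1, q2, q3, q4, q5} --b--> {q0, q1, q2, q3, q4, q5}  [seen]
Reachable DFA states: {q0}, {q1, q5}, {q4}, {q0, q1, q2, q3, q4, q5}, {q0, q2, q3, q4, q5}, {q2, q3, q4, q5}, {q2, q4}, {q1, q2, q3, q4, q5}.
{q2} is not among them.

no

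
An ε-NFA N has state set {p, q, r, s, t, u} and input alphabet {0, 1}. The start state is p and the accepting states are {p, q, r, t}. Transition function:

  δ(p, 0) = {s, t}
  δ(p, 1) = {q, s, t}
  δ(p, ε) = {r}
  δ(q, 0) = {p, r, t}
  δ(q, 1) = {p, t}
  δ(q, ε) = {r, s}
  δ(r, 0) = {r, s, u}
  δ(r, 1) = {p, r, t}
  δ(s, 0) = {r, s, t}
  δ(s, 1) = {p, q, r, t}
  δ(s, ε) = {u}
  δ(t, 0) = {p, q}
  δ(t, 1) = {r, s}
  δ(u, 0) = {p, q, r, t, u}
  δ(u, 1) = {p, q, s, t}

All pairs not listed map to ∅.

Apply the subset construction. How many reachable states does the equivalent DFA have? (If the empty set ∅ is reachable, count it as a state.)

Start state of the DFA: {p, r} (ε-closure of the NFA start).
{p, r} --0--> {r, s, t, u}  [new]
{p, r} --1--> {p, q, r, s, t, u}  [new]
{r, s, t, u} --0--> {p, q, r, s, t, u}  [seen]
{r, s, t, u} --1--> {p, q, r, s, t, u}  [seen]
{p, q, r, s, t, u} --0--> {p, q, r, s, t, u}  [seen]
{p, q, r, s, t, u} --1--> {p, q, r, s, t, u}  [seen]
Reachable DFA states: {p, r}, {r, s, t, u}, {p, q, r, s, t, u}.

3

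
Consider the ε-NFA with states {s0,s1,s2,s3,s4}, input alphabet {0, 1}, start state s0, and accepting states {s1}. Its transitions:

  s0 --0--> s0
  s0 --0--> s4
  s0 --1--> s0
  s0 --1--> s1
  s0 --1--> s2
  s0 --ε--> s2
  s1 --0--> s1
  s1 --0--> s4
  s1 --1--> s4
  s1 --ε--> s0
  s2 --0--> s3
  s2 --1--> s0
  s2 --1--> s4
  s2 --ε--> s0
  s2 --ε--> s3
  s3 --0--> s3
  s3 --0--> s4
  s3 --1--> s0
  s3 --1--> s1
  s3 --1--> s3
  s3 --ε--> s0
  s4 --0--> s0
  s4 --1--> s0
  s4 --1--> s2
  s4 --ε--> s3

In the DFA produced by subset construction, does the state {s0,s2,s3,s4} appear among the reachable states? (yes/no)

yes

Start state of the DFA: {s0,s2,s3} (ε-closure of the NFA start).
{s0,s2,s3} --0--> {s0,s2,s3,s4}  [new]
{s0,s2,s3} --1--> {s0,s1,s2,s3,s4}  [new]
{s0,s2,s3,s4} --0--> {s0,s2,s3,s4}  [seen]
{s0,s2,s3,s4} --1--> {s0,s1,s2,s3,s4}  [seen]
{s0,s1,s2,s3,s4} --0--> {s0,s1,s2,s3,s4}  [seen]
{s0,s1,s2,s3,s4} --1--> {s0,s1,s2,s3,s4}  [seen]
Reachable DFA states: {s0,s2,s3}, {s0,s2,s3,s4}, {s0,s1,s2,s3,s4}.
{s0,s2,s3,s4} is among them.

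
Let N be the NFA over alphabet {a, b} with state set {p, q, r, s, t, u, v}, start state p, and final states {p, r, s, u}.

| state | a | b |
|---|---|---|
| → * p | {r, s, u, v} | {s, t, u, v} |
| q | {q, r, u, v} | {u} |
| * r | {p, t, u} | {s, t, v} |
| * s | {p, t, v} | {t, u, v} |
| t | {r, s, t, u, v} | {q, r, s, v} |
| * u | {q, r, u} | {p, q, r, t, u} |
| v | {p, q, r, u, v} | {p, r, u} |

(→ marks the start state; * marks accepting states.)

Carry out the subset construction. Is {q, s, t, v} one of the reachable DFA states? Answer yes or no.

no

Start state of the DFA: {p}.
{p} --a--> {r, s, u, v}  [new]
{p} --b--> {s, t, u, v}  [new]
{r, s, u, v} --a--> {p, q, r, t, u, v}  [new]
{r, s, u, v} --b--> {p, q, r, s, t, u, v}  [new]
{s, t, u, v} --a--> {p, q, r, s, t, u, v}  [seen]
{s, t, u, v} --b--> {p, q, r, s, t, u, v}  [seen]
{p, q, r, t, u, v} --a--> {p, q, r, s, t, u, v}  [seen]
{p, q, r, t, u, v} --b--> {p, q, r, s, t, u, v}  [seen]
{p, q, r, s, t, u, v} --a--> {p, q, r, s, t, u, v}  [seen]
{p, q, r, s, t, u, v} --b--> {p, q, r, s, t, u, v}  [seen]
Reachable DFA states: {p}, {r, s, u, v}, {s, t, u, v}, {p, q, r, t, u, v}, {p, q, r, s, t, u, v}.
{q, s, t, v} is not among them.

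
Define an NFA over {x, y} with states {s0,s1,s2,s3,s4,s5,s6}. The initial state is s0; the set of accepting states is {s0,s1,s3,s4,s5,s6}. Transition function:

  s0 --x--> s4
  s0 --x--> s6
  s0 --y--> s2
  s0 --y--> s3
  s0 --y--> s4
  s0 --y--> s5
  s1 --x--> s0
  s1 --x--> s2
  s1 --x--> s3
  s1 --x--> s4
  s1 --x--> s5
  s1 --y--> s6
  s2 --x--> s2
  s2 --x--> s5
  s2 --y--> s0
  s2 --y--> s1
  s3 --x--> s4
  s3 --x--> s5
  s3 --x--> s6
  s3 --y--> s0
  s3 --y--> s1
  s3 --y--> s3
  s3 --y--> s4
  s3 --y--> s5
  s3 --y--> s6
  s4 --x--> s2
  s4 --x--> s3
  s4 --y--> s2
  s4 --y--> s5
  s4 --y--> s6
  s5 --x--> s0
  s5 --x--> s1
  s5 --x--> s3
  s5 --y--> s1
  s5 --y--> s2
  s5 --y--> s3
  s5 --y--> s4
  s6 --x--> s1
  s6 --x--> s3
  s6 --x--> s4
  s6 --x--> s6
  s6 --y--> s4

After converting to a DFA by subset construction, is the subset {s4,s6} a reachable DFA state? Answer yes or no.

yes

Start state of the DFA: {s0}.
{s0} --x--> {s4,s6}  [new]
{s0} --y--> {s2,s3,s4,s5}  [new]
{s4,s6} --x--> {s1,s2,s3,s4,s6}  [new]
{s4,s6} --y--> {s2,s4,s5,s6}  [new]
{s2,s3,s4,s5} --x--> {s0,s1,s2,s3,s4,s5,s6}  [new]
{s2,s3,s4,s5} --y--> {s0,s1,s2,s3,s4,s5,s6}  [seen]
{s1,s2,s3,s4,s6} --x--> {s0,s1,s2,s3,s4,s5,s6}  [seen]
{s1,s2,s3,s4,s6} --y--> {s0,s1,s2,s3,s4,s5,s6}  [seen]
{s2,s4,s5,s6} --x--> {s0,s1,s2,s3,s4,s5,s6}  [seen]
{s2,s4,s5,s6} --y--> {s0,s1,s2,s3,s4,s5,s6}  [seen]
{s0,s1,s2,s3,s4,s5,s6} --x--> {s0,s1,s2,s3,s4,s5,s6}  [seen]
{s0,s1,s2,s3,s4,s5,s6} --y--> {s0,s1,s2,s3,s4,s5,s6}  [seen]
Reachable DFA states: {s0}, {s4,s6}, {s2,s3,s4,s5}, {s1,s2,s3,s4,s6}, {s2,s4,s5,s6}, {s0,s1,s2,s3,s4,s5,s6}.
{s4,s6} is among them.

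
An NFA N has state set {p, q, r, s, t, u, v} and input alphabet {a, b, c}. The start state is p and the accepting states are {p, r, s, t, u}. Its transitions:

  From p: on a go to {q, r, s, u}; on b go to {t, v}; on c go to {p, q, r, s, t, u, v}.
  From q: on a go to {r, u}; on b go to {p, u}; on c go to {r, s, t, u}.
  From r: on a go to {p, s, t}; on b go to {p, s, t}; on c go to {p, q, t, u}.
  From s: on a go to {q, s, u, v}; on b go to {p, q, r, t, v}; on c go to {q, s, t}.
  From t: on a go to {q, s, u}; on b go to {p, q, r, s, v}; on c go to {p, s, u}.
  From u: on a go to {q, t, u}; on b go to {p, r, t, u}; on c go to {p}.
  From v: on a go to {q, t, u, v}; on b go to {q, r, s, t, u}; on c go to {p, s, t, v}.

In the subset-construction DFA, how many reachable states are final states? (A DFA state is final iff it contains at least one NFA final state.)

8

Start state of the DFA: {p}.
{p} --a--> {q, r, s, u}  [new]
{p} --b--> {t, v}  [new]
{p} --c--> {p, q, r, s, t, u, v}  [new]
{q, r, s, u} --a--> {p, q, r, s, t, u, v}  [seen]
{q, r, s, u} --b--> {p, q, r, s, t, u, v}  [seen]
{q, r, s, u} --c--> {p, q, r, s, t, u}  [new]
{t, v} --a--> {q, s, t, u, v}  [new]
{t, v} --b--> {p, q, r, s, t, u, v}  [seen]
{t, v} --c--> {p, s, t, u, v}  [new]
{p, q, r, s, t, u, v} --a--> {p, q, r, s, t, u, v}  [seen]
{p, q, r, s, t, u, v} --b--> {p, q, r, s, t, u, v}  [seen]
{p, q, r, s, t, u, v} --c--> {p, q, r, s, t, u, v}  [seen]
{p, q, r, s, t, u} --a--> {p, q, r, s, t, u, v}  [seen]
{p, q, r, s, t, u} --b--> {p, q, r, s, t, u, v}  [seen]
{p, q, r, s, t, u} --c--> {p, q, r, s, t, u, v}  [seen]
{q, s, t, u, v} --a--> {q, r, s, t, u, v}  [new]
{q, s, t, u, v} --b--> {p, q, r, s, t, u, v}  [seen]
{q, s, t, u, v} --c--> {p, q, r, s, t, u, v}  [seen]
{p, s, t, u, v} --a--> {q, r, s, t, u, v}  [seen]
{p, s, t, u, v} --b--> {p, q, r, s, t, u, v}  [seen]
{p, s, t, u, v} --c--> {p, q, r, s, t, u, v}  [seen]
{q, r, s, t, u, v} --a--> {p, q, r, s, t, u, v}  [seen]
{q, r, s, t, u, v} --b--> {p, q, r, s, t, u, v}  [seen]
{q, r, s, t, u, v} --c--> {p, q, r, s, t, u, v}  [seen]
Reachable DFA states: {p}, {q, r, s, u}, {t, v}, {p, q, r, s, t, u, v}, {p, q, r, s, t, u}, {q, s, t, u, v}, {p, s, t, u, v}, {q, r, s, t, u, v}.
Accepting DFA states (contain an NFA accepting state): {p}, {q, r, s, u}, {t, v}, {p, q, r, s, t, u, v}, {p, q, r, s, t, u}, {q, s, t, u, v}, {p, s, t, u, v}, {q, r, s, t, u, v}.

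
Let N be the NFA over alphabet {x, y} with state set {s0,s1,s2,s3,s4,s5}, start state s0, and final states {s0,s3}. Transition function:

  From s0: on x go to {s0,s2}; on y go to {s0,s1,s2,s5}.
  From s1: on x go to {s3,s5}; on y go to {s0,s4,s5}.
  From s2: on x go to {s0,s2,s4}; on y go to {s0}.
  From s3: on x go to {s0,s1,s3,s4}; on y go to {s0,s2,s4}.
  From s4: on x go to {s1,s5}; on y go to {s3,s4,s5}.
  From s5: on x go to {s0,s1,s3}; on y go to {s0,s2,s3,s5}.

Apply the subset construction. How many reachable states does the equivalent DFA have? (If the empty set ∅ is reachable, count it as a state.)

6

Start state of the DFA: {s0}.
{s0} --x--> {s0,s2}  [new]
{s0} --y--> {s0,s1,s2,s5}  [new]
{s0,s2} --x--> {s0,s2,s4}  [new]
{s0,s2} --y--> {s0,s1,s2,s5}  [seen]
{s0,s1,s2,s5} --x--> {s0,s1,s2,s3,s4,s5}  [new]
{s0,s1,s2,s5} --y--> {s0,s1,s2,s3,s4,s5}  [seen]
{s0,s2,s4} --x--> {s0,s1,s2,s4,s5}  [new]
{s0,s2,s4} --y--> {s0,s1,s2,s3,s4,s5}  [seen]
{s0,s1,s2,s3,s4,s5} --x--> {s0,s1,s2,s3,s4,s5}  [seen]
{s0,s1,s2,s3,s4,s5} --y--> {s0,s1,s2,s3,s4,s5}  [seen]
{s0,s1,s2,s4,s5} --x--> {s0,s1,s2,s3,s4,s5}  [seen]
{s0,s1,s2,s4,s5} --y--> {s0,s1,s2,s3,s4,s5}  [seen]
Reachable DFA states: {s0}, {s0,s2}, {s0,s1,s2,s5}, {s0,s2,s4}, {s0,s1,s2,s3,s4,s5}, {s0,s1,s2,s4,s5}.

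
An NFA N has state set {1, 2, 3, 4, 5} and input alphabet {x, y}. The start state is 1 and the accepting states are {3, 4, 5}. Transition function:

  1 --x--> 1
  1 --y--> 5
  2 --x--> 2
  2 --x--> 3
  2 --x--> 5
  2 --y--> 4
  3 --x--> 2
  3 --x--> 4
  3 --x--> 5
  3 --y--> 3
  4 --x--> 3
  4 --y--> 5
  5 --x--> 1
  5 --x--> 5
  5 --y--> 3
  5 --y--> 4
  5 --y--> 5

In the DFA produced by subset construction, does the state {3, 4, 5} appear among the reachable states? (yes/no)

yes

Start state of the DFA: {1}.
{1} --x--> {1}  [seen]
{1} --y--> {5}  [new]
{5} --x--> {1, 5}  [new]
{5} --y--> {3, 4, 5}  [new]
{1, 5} --x--> {1, 5}  [seen]
{1, 5} --y--> {3, 4, 5}  [seen]
{3, 4, 5} --x--> {1, 2, 3, 4, 5}  [new]
{3, 4, 5} --y--> {3, 4, 5}  [seen]
{1, 2, 3, 4, 5} --x--> {1, 2, 3, 4, 5}  [seen]
{1, 2, 3, 4, 5} --y--> {3, 4, 5}  [seen]
Reachable DFA states: {1}, {5}, {1, 5}, {3, 4, 5}, {1, 2, 3, 4, 5}.
{3, 4, 5} is among them.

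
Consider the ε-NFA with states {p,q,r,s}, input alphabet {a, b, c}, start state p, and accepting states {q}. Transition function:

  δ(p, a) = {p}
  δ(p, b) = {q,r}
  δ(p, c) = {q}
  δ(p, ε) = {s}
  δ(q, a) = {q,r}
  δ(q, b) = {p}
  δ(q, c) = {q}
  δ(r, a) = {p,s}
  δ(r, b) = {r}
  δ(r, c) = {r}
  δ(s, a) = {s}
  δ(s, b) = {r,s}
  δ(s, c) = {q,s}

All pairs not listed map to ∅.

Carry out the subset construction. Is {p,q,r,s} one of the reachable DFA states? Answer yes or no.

Start state of the DFA: {p,s} (ε-closure of the NFA start).
{p,s} --a--> {p,s}  [seen]
{p,s} --b--> {q,r,s}  [new]
{p,s} --c--> {q,s}  [new]
{q,r,s} --a--> {p,q,r,s}  [new]
{q,r,s} --b--> {p,r,s}  [new]
{q,r,s} --c--> {q,r,s}  [seen]
{q,s} --a--> {q,r,s}  [seen]
{q,s} --b--> {p,r,s}  [seen]
{q,s} --c--> {q,s}  [seen]
{p,q,r,s} --a--> {p,q,r,s}  [seen]
{p,q,r,s} --b--> {p,q,r,s}  [seen]
{p,q,r,s} --c--> {q,r,s}  [seen]
{p,r,s} --a--> {p,s}  [seen]
{p,r,s} --b--> {q,r,s}  [seen]
{p,r,s} --c--> {q,r,s}  [seen]
Reachable DFA states: {p,s}, {q,r,s}, {q,s}, {p,q,r,s}, {p,r,s}.
{p,q,r,s} is among them.

yes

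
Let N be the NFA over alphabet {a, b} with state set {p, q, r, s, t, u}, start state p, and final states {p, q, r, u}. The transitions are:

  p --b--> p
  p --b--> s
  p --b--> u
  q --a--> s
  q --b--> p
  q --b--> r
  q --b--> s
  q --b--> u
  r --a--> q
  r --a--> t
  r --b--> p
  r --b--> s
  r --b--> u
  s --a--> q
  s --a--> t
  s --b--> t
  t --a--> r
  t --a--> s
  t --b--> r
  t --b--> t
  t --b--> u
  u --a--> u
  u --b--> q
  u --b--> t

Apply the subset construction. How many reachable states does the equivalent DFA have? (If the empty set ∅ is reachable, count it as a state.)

8

Start state of the DFA: {p}.
{p} --a--> ∅  [new]
{p} --b--> {p, s, u}  [new]
∅ --a--> ∅  [seen]
∅ --b--> ∅  [seen]
{p, s, u} --a--> {q, t, u}  [new]
{p, s, u} --b--> {p, q, s, t, u}  [new]
{q, t, u} --a--> {r, s, u}  [new]
{q, t, u} --b--> {p, q, r, s, t, u}  [new]
{p, q, s, t, u} --a--> {q, r, s, t, u}  [new]
{p, q, s, t, u} --b--> {p, q, r, s, t, u}  [seen]
{r, s, u} --a--> {q, t, u}  [seen]
{r, s, u} --b--> {p, q, s, t, u}  [seen]
{p, q, r, s, t, u} --a--> {q, r, s, t, u}  [seen]
{p, q, r, s, t, u} --b--> {p, q, r, s, t, u}  [seen]
{q, r, s, t, u} --a--> {q, r, s, t, u}  [seen]
{q, r, s, t, u} --b--> {p, q, r, s, t, u}  [seen]
Reachable DFA states: {p}, ∅, {p, s, u}, {q, t, u}, {p, q, s, t, u}, {r, s, u}, {p, q, r, s, t, u}, {q, r, s, t, u}.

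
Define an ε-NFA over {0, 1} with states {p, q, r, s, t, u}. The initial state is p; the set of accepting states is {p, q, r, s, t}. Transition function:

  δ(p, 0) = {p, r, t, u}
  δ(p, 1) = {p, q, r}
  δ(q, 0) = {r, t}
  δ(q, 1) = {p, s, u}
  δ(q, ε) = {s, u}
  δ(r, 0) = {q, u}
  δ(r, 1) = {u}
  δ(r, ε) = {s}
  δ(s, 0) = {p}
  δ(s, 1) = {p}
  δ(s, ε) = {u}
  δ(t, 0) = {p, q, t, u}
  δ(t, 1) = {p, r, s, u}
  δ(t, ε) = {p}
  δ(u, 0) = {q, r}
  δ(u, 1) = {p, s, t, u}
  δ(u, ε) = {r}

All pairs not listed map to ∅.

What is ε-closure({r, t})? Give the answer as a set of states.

Begin with {r, t}.
r →ε {s}; add s.
s →ε {u}; add u.
t →ε {p}; add p.
ε-closure = {p, r, s, t, u}.

{p, r, s, t, u}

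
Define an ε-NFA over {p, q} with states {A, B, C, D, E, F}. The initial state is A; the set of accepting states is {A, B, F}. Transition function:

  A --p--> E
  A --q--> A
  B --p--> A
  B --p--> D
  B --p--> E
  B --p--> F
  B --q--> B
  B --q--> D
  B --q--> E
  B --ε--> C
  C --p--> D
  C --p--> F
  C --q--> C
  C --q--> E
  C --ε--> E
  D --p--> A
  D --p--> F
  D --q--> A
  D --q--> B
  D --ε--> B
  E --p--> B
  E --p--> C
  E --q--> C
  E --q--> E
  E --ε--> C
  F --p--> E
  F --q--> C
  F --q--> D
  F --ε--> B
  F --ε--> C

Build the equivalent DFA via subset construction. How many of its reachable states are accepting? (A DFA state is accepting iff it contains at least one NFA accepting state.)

Start state of the DFA: {A} (ε-closure of the NFA start).
{A} --p--> {C, E}  [new]
{A} --q--> {A}  [seen]
{C, E} --p--> {B, C, D, E, F}  [new]
{C, E} --q--> {C, E}  [seen]
{B, C, D, E, F} --p--> {A, B, C, D, E, F}  [new]
{B, C, D, E, F} --q--> {A, B, C, D, E}  [new]
{A, B, C, D, E, F} --p--> {A, B, C, D, E, F}  [seen]
{A, B, C, D, E, F} --q--> {A, B, C, D, E}  [seen]
{A, B, C, D, E} --p--> {A, B, C, D, E, F}  [seen]
{A, B, C, D, E} --q--> {A, B, C, D, E}  [seen]
Reachable DFA states: {A}, {C, E}, {B, C, D, E, F}, {A, B, C, D, E, F}, {A, B, C, D, E}.
Accepting DFA states (contain an NFA accepting state): {A}, {B, C, D, E, F}, {A, B, C, D, E, F}, {A, B, C, D, E}.

4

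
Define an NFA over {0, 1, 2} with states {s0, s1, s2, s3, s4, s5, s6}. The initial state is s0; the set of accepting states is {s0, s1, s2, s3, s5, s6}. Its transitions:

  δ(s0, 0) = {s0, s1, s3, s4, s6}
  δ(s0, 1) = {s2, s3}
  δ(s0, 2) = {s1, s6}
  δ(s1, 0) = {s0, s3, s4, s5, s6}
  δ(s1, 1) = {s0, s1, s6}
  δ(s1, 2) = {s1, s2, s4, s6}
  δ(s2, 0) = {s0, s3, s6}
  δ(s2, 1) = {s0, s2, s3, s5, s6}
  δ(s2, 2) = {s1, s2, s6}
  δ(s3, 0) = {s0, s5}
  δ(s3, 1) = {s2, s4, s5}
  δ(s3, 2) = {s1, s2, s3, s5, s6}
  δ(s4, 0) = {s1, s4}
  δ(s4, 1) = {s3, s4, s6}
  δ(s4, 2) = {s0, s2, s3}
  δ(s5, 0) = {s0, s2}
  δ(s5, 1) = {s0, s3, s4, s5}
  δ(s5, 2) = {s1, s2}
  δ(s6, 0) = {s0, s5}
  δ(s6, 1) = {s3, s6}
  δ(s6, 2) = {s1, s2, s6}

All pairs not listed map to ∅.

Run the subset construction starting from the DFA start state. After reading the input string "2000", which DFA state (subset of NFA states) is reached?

{s0, s1, s2, s3, s4, s5, s6}

Start: {s0}.
δ(s0,2) = {s1, s6}.
Union: {s1, s6}.
After 2: {s1, s6}.
δ(s1,0) = {s0, s3, s4, s5, s6}; δ(s6,0) = {s0, s5}.
Union: {s0, s3, s4, s5, s6}.
After 0: {s0, s3, s4, s5, s6}.
δ(s0,0) = {s0, s1, s3, s4, s6}; δ(s3,0) = {s0, s5}; δ(s4,0) = {s1, s4}; δ(s5,0) = {s0, s2}; δ(s6,0) = {s0, s5}.
Union: {s0, s1, s2, s3, s4, s5, s6}.
After 0: {s0, s1, s2, s3, s4, s5, s6}.
δ(s0,0) = {s0, s1, s3, s4, s6}; δ(s1,0) = {s0, s3, s4, s5, s6}; δ(s2,0) = {s0, s3, s6}; δ(s3,0) = {s0, s5}; δ(s4,0) = {s1, s4}; δ(s5,0) = {s0, s2}; δ(s6,0) = {s0, s5}.
Union: {s0, s1, s2, s3, s4, s5, s6}.
After 0: {s0, s1, s2, s3, s4, s5, s6}.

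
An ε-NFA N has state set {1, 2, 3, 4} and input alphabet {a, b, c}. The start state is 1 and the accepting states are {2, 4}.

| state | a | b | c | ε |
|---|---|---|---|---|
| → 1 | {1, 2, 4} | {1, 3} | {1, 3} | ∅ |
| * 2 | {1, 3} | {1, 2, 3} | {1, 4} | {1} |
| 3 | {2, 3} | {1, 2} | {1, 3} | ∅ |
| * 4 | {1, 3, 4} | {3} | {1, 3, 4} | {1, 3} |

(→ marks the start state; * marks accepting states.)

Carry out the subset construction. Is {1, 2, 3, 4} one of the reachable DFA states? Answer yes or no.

yes

Start state of the DFA: {1} (ε-closure of the NFA start).
{1} --a--> {1, 2, 3, 4}  [new]
{1} --b--> {1, 3}  [new]
{1} --c--> {1, 3}  [seen]
{1, 2, 3, 4} --a--> {1, 2, 3, 4}  [seen]
{1, 2, 3, 4} --b--> {1, 2, 3}  [new]
{1, 2, 3, 4} --c--> {1, 3, 4}  [new]
{1, 3} --a--> {1, 2, 3, 4}  [seen]
{1, 3} --b--> {1, 2, 3}  [seen]
{1, 3} --c--> {1, 3}  [seen]
{1, 2, 3} --a--> {1, 2, 3, 4}  [seen]
{1, 2, 3} --b--> {1, 2, 3}  [seen]
{1, 2, 3} --c--> {1, 3, 4}  [seen]
{1, 3, 4} --a--> {1, 2, 3, 4}  [seen]
{1, 3, 4} --b--> {1, 2, 3}  [seen]
{1, 3, 4} --c--> {1, 3, 4}  [seen]
Reachable DFA states: {1}, {1, 2, 3, 4}, {1, 3}, {1, 2, 3}, {1, 3, 4}.
{1, 2, 3, 4} is among them.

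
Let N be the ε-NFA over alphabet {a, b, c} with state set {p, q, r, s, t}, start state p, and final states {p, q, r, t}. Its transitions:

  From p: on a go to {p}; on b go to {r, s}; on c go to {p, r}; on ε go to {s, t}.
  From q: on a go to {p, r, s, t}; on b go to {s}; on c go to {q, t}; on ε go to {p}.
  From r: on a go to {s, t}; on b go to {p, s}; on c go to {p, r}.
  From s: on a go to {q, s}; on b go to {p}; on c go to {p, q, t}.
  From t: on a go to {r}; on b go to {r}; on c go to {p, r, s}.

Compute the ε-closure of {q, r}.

{p, q, r, s, t}

Begin with {q, r}.
q →ε {p}; add p.
p →ε {s, t}; add s, t.
ε-closure = {p, q, r, s, t}.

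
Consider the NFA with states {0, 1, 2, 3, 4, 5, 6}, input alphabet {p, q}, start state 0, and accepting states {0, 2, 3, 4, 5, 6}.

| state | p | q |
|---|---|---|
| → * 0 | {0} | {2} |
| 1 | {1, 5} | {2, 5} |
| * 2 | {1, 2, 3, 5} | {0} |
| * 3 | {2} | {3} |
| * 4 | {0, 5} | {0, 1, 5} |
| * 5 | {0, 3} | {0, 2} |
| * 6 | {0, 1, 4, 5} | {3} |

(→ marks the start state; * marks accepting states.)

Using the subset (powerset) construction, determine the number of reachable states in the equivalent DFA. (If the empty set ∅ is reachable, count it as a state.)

Start state of the DFA: {0}.
{0} --p--> {0}  [seen]
{0} --q--> {2}  [new]
{2} --p--> {1, 2, 3, 5}  [new]
{2} --q--> {0}  [seen]
{1, 2, 3, 5} --p--> {0, 1, 2, 3, 5}  [new]
{1, 2, 3, 5} --q--> {0, 2, 3, 5}  [new]
{0, 1, 2, 3, 5} --p--> {0, 1, 2, 3, 5}  [seen]
{0, 1, 2, 3, 5} --q--> {0, 2, 3, 5}  [seen]
{0, 2, 3, 5} --p--> {0, 1, 2, 3, 5}  [seen]
{0, 2, 3, 5} --q--> {0, 2, 3}  [new]
{0, 2, 3} --p--> {0, 1, 2, 3, 5}  [seen]
{0, 2, 3} --q--> {0, 2, 3}  [seen]
Reachable DFA states: {0}, {2}, {1, 2, 3, 5}, {0, 1, 2, 3, 5}, {0, 2, 3, 5}, {0, 2, 3}.

6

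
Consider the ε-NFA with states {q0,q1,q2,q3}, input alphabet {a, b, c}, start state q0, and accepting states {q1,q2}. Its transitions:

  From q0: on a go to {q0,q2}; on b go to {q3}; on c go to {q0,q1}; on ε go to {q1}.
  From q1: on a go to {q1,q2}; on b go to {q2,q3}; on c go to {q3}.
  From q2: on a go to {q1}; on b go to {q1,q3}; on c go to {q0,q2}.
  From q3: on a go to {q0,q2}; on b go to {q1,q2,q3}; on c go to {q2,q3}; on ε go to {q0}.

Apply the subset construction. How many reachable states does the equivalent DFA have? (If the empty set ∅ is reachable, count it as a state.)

4

Start state of the DFA: {q0,q1} (ε-closure of the NFA start).
{q0,q1} --a--> {q0,q1,q2}  [new]
{q0,q1} --b--> {q0,q1,q2,q3}  [new]
{q0,q1} --c--> {q0,q1,q3}  [new]
{q0,q1,q2} --a--> {q0,q1,q2}  [seen]
{q0,q1,q2} --b--> {q0,q1,q2,q3}  [seen]
{q0,q1,q2} --c--> {q0,q1,q2,q3}  [seen]
{q0,q1,q2,q3} --a--> {q0,q1,q2}  [seen]
{q0,q1,q2,q3} --b--> {q0,q1,q2,q3}  [seen]
{q0,q1,q2,q3} --c--> {q0,q1,q2,q3}  [seen]
{q0,q1,q3} --a--> {q0,q1,q2}  [seen]
{q0,q1,q3} --b--> {q0,q1,q2,q3}  [seen]
{q0,q1,q3} --c--> {q0,q1,q2,q3}  [seen]
Reachable DFA states: {q0,q1}, {q0,q1,q2}, {q0,q1,q2,q3}, {q0,q1,q3}.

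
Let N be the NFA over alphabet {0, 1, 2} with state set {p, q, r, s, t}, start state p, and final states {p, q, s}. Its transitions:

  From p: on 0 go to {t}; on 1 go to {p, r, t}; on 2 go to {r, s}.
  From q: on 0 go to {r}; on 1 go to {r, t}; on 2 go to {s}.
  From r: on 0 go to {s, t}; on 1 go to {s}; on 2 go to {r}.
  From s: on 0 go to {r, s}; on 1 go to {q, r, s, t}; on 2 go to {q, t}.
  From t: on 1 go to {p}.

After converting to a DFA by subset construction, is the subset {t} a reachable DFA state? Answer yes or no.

Start state of the DFA: {p}.
{p} --0--> {t}  [new]
{p} --1--> {p, r, t}  [new]
{p} --2--> {r, s}  [new]
{t} --0--> ∅  [new]
{t} --1--> {p}  [seen]
{t} --2--> ∅  [seen]
{p, r, t} --0--> {s, t}  [new]
{p, r, t} --1--> {p, r, s, t}  [new]
{p, r, t} --2--> {r, s}  [seen]
{r, s} --0--> {r, s, t}  [new]
{r, s} --1--> {q, r, s, t}  [new]
{r, s} --2--> {q, r, t}  [new]
∅ --0--> ∅  [seen]
∅ --1--> ∅  [seen]
∅ --2--> ∅  [seen]
{s, t} --0--> {r, s}  [seen]
{s, t} --1--> {p, q, r, s, t}  [new]
{s, t} --2--> {q, t}  [new]
{p, r, s, t} --0--> {r, s, t}  [seen]
{p, r, s, t} --1--> {p, q, r, s, t}  [seen]
{p, r, s, t} --2--> {q, r, s, t}  [seen]
{r, s, t} --0--> {r, s, t}  [seen]
{r, s, t} --1--> {p, q, r, s, t}  [seen]
{r, s, t} --2--> {q, r, t}  [seen]
{q, r, s, t} --0--> {r, s, t}  [seen]
{q, r, s, t} --1--> {p, q, r, s, t}  [seen]
{q, r, s, t} --2--> {q, r, s, t}  [seen]
{q, r, t} --0--> {r, s, t}  [seen]
{q, r, t} --1--> {p, r, s, t}  [seen]
{q, r, t} --2--> {r, s}  [seen]
{p, q, r, s, t} --0--> {r, s, t}  [seen]
{p, q, r, s, t} --1--> {p, q, r, s, t}  [seen]
{p, q, r, s, t} --2--> {q, r, s, t}  [seen]
{q, t} --0--> {r}  [new]
{q, t} --1--> {p, r, t}  [seen]
{q, t} --2--> {s}  [new]
{r} --0--> {s, t}  [seen]
{r} --1--> {s}  [seen]
{r} --2--> {r}  [seen]
{s} --0--> {r, s}  [seen]
{s} --1--> {q, r, s, t}  [seen]
{s} --2--> {q, t}  [seen]
Reachable DFA states: {p}, {t}, {p, r, t}, {r, s}, ∅, {s, t}, {p, r, s, t}, {r, s, t}, {q, r, s, t}, {q, r, t}, {p, q, r, s, t}, {q, t}, {r}, {s}.
{t} is among them.

yes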